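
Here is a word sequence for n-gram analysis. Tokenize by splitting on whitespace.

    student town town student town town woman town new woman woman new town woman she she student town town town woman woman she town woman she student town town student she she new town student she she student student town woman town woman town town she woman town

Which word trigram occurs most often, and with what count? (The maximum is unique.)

"student town town", 4 times

Trigram frequencies (highest first):
  student town town: 4
  town woman town: 3
  town town student: 2
  town town woman: 2
  town woman she: 2
  she she student: 2
  … (28 more, each ≤ 2)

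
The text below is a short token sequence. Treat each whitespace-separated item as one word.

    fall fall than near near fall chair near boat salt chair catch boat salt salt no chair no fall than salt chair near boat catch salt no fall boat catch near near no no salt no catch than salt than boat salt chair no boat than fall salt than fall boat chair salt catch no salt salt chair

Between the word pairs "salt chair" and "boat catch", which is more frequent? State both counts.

"salt chair": 4 occurrences
"boat catch": 2 occurrences

"salt chair" (4 vs 2)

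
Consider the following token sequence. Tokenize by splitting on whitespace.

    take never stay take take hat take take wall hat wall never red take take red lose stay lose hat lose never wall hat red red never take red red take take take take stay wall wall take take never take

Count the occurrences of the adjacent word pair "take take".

7

Scanning the 40 overlapping bigram windows for "take take":
  position 4–5: take take
  position 7–8: take take
  position 14–15: take take
  position 31–32: take take
  position 32–33: take take
  position 33–34: take take
  position 38–39: take take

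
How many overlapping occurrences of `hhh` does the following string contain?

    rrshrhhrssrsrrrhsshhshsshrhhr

Sliding a length-3 window over the 29 characters (27 positions):
  (no match at any position)

0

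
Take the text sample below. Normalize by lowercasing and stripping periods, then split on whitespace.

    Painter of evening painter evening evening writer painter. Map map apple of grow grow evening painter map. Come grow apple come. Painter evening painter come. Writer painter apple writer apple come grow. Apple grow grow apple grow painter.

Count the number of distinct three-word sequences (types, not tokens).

38 tokens → 36 trigram windows in total.
Repeated trigrams (each contributes count−1 duplicates):
  come grow apple: 2
  grow apple grow: 2
2 duplicate windows → 36 − 2 = 34 distinct.

34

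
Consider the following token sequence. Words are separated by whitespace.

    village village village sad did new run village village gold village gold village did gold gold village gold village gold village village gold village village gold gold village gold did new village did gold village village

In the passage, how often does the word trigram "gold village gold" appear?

4

Scanning the 34 overlapping trigram windows for "gold village gold":
  position 10–12: gold village gold
  position 16–18: gold village gold
  position 18–20: gold village gold
  position 27–29: gold village gold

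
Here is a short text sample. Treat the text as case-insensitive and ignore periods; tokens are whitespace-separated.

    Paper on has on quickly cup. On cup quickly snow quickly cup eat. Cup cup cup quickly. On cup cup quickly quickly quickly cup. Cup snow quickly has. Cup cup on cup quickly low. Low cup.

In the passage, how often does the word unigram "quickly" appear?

Scanning the 36 tokens for "quickly":
  position 5: quickly
  position 9: quickly
  position 11: quickly
  position 17: quickly
  position 21: quickly
  position 22: quickly
  position 23: quickly
  position 27: quickly
  position 33: quickly

9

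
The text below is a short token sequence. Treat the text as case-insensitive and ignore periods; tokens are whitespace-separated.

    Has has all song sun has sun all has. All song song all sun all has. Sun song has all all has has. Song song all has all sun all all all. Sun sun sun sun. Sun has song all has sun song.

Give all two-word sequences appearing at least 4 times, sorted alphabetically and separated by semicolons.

Bigram counts meeting the condition (at least 4 times):
  all has: 5
  has all: 4
  sun sun: 4

all has; has all; sun sun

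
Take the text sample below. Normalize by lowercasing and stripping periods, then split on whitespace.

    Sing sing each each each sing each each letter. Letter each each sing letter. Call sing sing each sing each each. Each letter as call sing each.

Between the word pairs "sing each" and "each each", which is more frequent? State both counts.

"each each" (6 vs 5)

"sing each": 5 occurrences
"each each": 6 occurrences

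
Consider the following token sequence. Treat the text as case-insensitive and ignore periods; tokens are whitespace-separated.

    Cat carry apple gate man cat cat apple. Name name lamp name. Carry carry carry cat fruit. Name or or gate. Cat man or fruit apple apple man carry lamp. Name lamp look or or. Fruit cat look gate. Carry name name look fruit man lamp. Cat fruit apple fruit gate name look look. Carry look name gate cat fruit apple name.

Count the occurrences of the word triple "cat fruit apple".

Scanning the 60 overlapping trigram windows for "cat fruit apple":
  position 47–49: cat fruit apple
  position 59–61: cat fruit apple

2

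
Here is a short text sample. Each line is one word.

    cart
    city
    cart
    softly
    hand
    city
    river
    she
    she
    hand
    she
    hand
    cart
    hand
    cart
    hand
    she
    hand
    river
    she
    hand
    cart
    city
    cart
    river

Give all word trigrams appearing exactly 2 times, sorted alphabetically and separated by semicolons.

cart city cart; hand cart hand; hand she hand; she hand cart

Trigram counts meeting the condition (exactly 2 times):
  cart city cart: 2
  hand cart hand: 2
  hand she hand: 2
  she hand cart: 2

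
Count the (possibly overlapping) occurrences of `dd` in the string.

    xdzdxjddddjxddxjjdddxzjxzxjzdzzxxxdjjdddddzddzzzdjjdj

11

Sliding a length-2 window over the 53 characters (52 positions):
  position 7–8: dd
  position 8–9: dd
  position 9–10: dd
  position 13–14: dd
  position 18–19: dd
  position 19–20: dd
  position 38–39: dd
  position 39–40: dd
  position 40–41: dd
  position 41–42: dd
  … (1 more)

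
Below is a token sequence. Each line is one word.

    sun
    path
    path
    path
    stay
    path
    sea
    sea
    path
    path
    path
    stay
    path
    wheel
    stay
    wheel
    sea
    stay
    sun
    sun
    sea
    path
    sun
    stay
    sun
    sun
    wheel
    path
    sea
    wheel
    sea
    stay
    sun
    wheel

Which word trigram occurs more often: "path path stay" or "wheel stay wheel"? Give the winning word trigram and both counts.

"path path stay": 2 occurrences
"wheel stay wheel": 1 occurrence

"path path stay" (2 vs 1)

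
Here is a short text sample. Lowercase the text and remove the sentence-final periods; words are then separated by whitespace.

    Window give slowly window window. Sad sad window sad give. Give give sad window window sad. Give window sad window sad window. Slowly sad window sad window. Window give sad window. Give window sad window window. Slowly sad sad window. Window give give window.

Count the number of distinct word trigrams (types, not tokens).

44 tokens → 42 trigram windows in total.
Repeated trigrams (each contributes count−1 duplicates):
  sad window window: 4
  window sad window: 4
  sad window sad: 3
  give sad window: 2
  give window sad: 2
  sad sad window: 2
  window sad give: 2
  window slowly sad: 2
  … (2 more repeated)
15 duplicate windows → 42 − 15 = 27 distinct.

27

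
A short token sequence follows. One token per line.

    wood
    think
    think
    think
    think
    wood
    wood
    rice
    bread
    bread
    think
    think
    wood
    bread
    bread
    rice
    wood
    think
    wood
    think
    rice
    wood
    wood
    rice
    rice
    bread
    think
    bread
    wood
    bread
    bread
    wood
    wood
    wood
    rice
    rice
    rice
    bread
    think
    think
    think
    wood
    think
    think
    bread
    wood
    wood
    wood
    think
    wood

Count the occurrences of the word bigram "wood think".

5

Scanning the 49 overlapping bigram windows for "wood think":
  position 1–2: wood think
  position 17–18: wood think
  position 19–20: wood think
  position 42–43: wood think
  position 48–49: wood think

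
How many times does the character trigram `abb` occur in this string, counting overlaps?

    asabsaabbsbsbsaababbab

Sliding a length-3 window over the 22 characters (20 positions):
  position 7–9: abb
  position 18–20: abb

2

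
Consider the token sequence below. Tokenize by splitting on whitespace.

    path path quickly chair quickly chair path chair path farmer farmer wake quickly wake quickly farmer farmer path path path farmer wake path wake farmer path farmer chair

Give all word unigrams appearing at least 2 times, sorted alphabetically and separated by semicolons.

chair; farmer; path; quickly; wake

Unigram counts meeting the condition (at least 2 times):
  chair: 4
  farmer: 7
  path: 9
  quickly: 4
  wake: 4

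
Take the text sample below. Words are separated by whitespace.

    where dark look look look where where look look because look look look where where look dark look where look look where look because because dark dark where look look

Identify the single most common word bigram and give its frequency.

Bigram frequencies (highest first):
  look look: 7
  where look: 5
  look where: 4
  dark look: 2
  where where: 2
  look because: 2
  … (7 more, each ≤ 1)

"look look", 7 times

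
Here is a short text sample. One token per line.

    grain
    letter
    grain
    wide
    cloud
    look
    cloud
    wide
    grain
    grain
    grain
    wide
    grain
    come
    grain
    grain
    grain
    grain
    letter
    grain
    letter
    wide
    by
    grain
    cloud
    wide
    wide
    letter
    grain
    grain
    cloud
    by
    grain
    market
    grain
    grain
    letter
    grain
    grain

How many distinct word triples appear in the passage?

31

39 tokens → 37 trigram windows in total.
Repeated trigrams (each contributes count−1 duplicates):
  grain grain grain: 3
  grain letter grain: 3
  grain grain letter: 2
  letter grain grain: 2
6 duplicate windows → 37 − 6 = 31 distinct.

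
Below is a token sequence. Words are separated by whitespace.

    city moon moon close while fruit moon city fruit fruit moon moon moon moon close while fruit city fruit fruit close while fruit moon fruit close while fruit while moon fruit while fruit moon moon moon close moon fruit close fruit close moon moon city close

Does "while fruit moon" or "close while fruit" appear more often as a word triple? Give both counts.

"while fruit moon": 3 occurrences
"close while fruit": 4 occurrences

"close while fruit" (4 vs 3)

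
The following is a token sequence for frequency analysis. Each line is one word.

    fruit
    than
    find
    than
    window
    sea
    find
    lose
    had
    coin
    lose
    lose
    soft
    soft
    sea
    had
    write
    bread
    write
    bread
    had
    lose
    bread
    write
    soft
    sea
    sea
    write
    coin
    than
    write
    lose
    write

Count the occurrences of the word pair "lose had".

Scanning the 32 overlapping bigram windows for "lose had":
  position 8–9: lose had

1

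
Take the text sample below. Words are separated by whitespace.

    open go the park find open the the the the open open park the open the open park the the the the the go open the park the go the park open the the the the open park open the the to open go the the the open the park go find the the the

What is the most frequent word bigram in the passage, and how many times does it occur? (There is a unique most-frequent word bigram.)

Bigram frequencies (highest first):
  the the: 15
  open the: 6
  the open: 5
  the park: 4
  go the: 3
  open park: 3
  … (13 more, each ≤ 3)

"the the", 15 times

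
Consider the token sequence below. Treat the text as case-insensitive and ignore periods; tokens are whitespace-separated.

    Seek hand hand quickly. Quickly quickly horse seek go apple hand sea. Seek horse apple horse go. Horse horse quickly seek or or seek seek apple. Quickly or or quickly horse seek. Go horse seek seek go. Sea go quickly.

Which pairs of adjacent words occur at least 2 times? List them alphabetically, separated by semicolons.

go horse; horse seek; or or; quickly horse; quickly quickly; seek go; seek seek

Bigram counts meeting the condition (at least 2 times):
  go horse: 2
  horse seek: 3
  or or: 2
  quickly horse: 2
  quickly quickly: 2
  seek go: 3
  seek seek: 2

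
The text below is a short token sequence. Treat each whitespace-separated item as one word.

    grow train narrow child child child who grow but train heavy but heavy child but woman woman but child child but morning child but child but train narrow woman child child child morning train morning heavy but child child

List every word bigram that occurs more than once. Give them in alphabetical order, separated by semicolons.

Bigram counts meeting the condition (more than once):
  but child: 3
  but train: 2
  child but: 4
  child child: 6
  heavy but: 2
  train narrow: 2

but child; but train; child but; child child; heavy but; train narrow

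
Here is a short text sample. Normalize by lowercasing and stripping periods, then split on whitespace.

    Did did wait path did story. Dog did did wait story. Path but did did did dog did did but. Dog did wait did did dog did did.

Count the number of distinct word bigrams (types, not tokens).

15

28 tokens → 27 bigram windows in total.
Repeated bigrams (each contributes count−1 duplicates):
  did did: 7
  dog did: 4
  did wait: 3
  did dog: 2
12 duplicate windows → 27 − 12 = 15 distinct.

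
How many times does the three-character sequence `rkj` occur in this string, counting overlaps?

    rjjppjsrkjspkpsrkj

2

Sliding a length-3 window over the 18 characters (16 positions):
  position 8–10: rkj
  position 16–18: rkj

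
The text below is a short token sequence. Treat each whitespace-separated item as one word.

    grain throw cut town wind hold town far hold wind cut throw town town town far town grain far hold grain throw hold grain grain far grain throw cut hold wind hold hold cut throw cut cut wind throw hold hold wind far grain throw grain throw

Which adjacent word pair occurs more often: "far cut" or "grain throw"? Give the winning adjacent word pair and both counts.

"grain throw" (5 vs 0)

"far cut": 0 occurrences
"grain throw": 5 occurrences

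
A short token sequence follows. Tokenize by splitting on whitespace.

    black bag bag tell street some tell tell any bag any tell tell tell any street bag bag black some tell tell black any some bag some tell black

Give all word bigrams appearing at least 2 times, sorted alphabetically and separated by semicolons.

bag bag; some tell; tell any; tell black; tell tell

Bigram counts meeting the condition (at least 2 times):
  bag bag: 2
  some tell: 3
  tell any: 2
  tell black: 2
  tell tell: 4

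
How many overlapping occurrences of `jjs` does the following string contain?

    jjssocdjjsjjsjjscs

Sliding a length-3 window over the 18 characters (16 positions):
  position 1–3: jjs
  position 8–10: jjs
  position 11–13: jjs
  position 14–16: jjs

4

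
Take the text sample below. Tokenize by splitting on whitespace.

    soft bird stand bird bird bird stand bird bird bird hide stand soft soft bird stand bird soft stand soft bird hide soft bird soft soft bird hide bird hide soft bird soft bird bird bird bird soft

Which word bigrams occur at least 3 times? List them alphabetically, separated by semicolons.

bird bird; bird hide; bird soft; bird stand; soft bird; stand bird

Bigram counts meeting the condition (at least 3 times):
  bird bird: 7
  bird hide: 4
  bird soft: 4
  bird stand: 3
  soft bird: 7
  stand bird: 3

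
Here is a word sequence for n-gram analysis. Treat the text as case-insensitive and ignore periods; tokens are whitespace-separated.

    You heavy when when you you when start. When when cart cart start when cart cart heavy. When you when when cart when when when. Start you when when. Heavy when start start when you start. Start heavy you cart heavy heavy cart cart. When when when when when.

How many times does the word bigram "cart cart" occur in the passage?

3

Scanning the 48 overlapping bigram windows for "cart cart":
  position 11–12: cart cart
  position 15–16: cart cart
  position 43–44: cart cart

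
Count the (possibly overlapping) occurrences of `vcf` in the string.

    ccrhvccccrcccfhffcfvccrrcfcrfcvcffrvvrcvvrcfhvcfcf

Sliding a length-3 window over the 50 characters (48 positions):
  position 31–33: vcf
  position 46–48: vcf

2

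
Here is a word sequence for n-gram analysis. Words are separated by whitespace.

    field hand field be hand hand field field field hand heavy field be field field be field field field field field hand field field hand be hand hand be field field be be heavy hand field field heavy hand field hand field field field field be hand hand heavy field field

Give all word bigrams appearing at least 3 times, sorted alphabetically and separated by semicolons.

be field; be hand; field be; field field; field hand; hand field; hand hand

Bigram counts meeting the condition (at least 3 times):
  be field: 3
  be hand: 3
  field be: 5
  field field: 14
  field hand: 5
  hand field: 6
  hand hand: 3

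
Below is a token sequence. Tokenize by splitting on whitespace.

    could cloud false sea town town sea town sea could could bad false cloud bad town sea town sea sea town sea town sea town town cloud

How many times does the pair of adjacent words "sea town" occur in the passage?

Scanning the 26 overlapping bigram windows for "sea town":
  position 4–5: sea town
  position 7–8: sea town
  position 17–18: sea town
  position 20–21: sea town
  position 22–23: sea town
  position 24–25: sea town

6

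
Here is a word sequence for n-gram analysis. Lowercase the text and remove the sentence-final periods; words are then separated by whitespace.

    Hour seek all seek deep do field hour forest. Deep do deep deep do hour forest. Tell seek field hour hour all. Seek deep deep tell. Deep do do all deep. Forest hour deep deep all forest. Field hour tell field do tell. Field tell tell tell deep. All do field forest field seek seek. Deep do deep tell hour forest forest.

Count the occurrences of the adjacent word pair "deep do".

5

Scanning the 61 overlapping bigram windows for "deep do":
  position 5–6: deep do
  position 10–11: deep do
  position 13–14: deep do
  position 27–28: deep do
  position 56–57: deep do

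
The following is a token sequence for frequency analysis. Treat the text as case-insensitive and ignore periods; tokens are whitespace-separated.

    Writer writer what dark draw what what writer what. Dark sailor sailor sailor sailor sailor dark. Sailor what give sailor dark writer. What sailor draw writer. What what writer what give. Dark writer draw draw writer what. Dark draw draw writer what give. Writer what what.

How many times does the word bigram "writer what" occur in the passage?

8

Scanning the 45 overlapping bigram windows for "writer what":
  position 2–3: writer what
  position 8–9: writer what
  position 22–23: writer what
  position 26–27: writer what
  position 29–30: writer what
  position 36–37: writer what
  position 41–42: writer what
  position 44–45: writer what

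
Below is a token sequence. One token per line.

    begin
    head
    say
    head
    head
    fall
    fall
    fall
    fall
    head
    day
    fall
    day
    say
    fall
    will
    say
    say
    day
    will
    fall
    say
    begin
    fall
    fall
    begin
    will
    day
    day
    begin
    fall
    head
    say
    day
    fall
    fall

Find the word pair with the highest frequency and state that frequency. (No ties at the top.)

"fall fall", 5 times

Bigram frequencies (highest first):
  fall fall: 5
  head say: 2
  fall head: 2
  day fall: 2
  say day: 2
  begin fall: 2
  … (20 more, each ≤ 1)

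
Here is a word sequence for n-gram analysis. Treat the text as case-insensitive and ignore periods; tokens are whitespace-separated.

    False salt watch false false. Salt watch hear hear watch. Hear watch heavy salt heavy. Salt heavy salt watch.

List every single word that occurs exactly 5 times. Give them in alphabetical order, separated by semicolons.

Unigram counts meeting the condition (exactly 5 times):
  salt: 5
  watch: 5

salt; watch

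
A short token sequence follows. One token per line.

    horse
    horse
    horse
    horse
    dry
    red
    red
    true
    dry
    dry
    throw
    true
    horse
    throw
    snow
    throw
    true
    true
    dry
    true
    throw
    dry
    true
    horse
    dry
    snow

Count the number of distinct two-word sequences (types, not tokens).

26 tokens → 25 bigram windows in total.
Repeated bigrams (each contributes count−1 duplicates):
  horse horse: 3
  dry true: 2
  horse dry: 2
  throw true: 2
  true dry: 2
  true horse: 2
7 duplicate windows → 25 − 7 = 18 distinct.

18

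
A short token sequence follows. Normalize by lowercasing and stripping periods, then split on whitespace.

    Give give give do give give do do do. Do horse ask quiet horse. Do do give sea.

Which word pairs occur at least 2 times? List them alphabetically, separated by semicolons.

do do; do give; give do; give give

Bigram counts meeting the condition (at least 2 times):
  do do: 4
  do give: 2
  give do: 2
  give give: 3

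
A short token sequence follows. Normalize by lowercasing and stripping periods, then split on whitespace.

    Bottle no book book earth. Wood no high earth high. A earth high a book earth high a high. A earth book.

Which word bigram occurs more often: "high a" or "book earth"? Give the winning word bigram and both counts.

"high a": 4 occurrences
"book earth": 2 occurrences

"high a" (4 vs 2)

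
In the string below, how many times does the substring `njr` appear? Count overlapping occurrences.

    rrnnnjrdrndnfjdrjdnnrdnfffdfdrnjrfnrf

Sliding a length-3 window over the 37 characters (35 positions):
  position 5–7: njr
  position 31–33: njr

2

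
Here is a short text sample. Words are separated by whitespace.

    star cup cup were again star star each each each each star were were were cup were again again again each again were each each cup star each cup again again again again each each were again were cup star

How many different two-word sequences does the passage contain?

40 tokens → 39 bigram windows in total.
Repeated bigrams (each contributes count−1 duplicates):
  again again: 5
  each each: 5
  were again: 3
  again each: 2
  again were: 2
  cup star: 2
  cup were: 2
  each cup: 2
  … (3 more repeated)
18 duplicate windows → 39 − 18 = 21 distinct.

21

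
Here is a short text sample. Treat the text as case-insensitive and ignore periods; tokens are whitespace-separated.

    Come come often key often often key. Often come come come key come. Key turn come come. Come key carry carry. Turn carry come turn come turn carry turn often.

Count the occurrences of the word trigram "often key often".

2

Scanning the 28 overlapping trigram windows for "often key often":
  position 3–5: often key often
  position 6–8: often key often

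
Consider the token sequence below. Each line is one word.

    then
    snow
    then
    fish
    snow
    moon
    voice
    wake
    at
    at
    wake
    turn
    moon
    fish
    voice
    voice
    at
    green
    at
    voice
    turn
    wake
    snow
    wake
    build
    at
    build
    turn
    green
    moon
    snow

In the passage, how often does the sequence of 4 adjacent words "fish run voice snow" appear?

0

Scanning the 28 overlapping 4-gram windows for "fish run voice snow":
  (none found)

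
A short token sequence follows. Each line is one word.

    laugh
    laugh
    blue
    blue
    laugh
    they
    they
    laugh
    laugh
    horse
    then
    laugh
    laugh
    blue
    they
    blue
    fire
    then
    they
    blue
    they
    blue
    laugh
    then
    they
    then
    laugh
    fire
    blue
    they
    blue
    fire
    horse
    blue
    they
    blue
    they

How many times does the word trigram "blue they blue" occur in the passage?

4

Scanning the 35 overlapping trigram windows for "blue they blue":
  position 14–16: blue they blue
  position 20–22: blue they blue
  position 29–31: blue they blue
  position 34–36: blue they blue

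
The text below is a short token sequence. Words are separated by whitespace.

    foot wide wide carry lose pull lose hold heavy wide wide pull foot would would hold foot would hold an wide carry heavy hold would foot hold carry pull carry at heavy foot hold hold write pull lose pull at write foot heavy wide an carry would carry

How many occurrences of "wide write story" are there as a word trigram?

Scanning the 46 overlapping trigram windows for "wide write story":
  (none found)

0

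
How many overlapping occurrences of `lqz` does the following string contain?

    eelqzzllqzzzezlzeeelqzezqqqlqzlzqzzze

4

Sliding a length-3 window over the 37 characters (35 positions):
  position 3–5: lqz
  position 8–10: lqz
  position 20–22: lqz
  position 28–30: lqz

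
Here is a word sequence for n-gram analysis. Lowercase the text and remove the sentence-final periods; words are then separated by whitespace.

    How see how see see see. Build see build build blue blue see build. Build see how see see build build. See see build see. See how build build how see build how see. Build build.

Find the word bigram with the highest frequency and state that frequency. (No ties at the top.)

Bigram frequencies (highest first):
  see build: 7
  how see: 5
  see see: 5
  build build: 5
  build see: 4
  see how: 3
  … (5 more, each ≤ 2)

"see build", 7 times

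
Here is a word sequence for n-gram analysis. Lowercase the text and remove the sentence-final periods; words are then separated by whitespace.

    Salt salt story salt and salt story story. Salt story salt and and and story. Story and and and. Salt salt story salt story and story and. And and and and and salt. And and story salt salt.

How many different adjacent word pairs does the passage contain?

9

38 tokens → 37 bigram windows in total.
Repeated bigrams (each contributes count−1 duplicates):
  and and: 10
  salt story: 5
  story salt: 5
  and salt: 3
  and story: 3
  salt and: 3
  salt salt: 3
  story and: 3
  … (1 more repeated)
28 duplicate windows → 37 − 28 = 9 distinct.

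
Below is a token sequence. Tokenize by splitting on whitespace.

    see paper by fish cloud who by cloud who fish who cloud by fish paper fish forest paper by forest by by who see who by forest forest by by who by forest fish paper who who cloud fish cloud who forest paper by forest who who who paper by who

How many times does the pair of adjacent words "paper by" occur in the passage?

Scanning the 50 overlapping bigram windows for "paper by":
  position 2–3: paper by
  position 18–19: paper by
  position 43–44: paper by
  position 49–50: paper by

4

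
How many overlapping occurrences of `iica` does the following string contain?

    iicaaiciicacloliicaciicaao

Sliding a length-4 window over the 26 characters (23 positions):
  position 1–4: iica
  position 8–11: iica
  position 16–19: iica
  position 21–24: iica

4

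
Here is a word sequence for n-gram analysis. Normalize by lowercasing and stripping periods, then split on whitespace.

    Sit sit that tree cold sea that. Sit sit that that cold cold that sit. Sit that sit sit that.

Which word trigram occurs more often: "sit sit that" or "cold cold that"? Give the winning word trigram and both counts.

"sit sit that": 4 occurrences
"cold cold that": 1 occurrence

"sit sit that" (4 vs 1)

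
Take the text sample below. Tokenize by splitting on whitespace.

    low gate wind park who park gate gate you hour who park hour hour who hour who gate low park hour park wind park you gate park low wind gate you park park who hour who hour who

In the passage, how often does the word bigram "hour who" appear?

Scanning the 37 overlapping bigram windows for "hour who":
  position 10–11: hour who
  position 14–15: hour who
  position 16–17: hour who
  position 35–36: hour who
  position 37–38: hour who

5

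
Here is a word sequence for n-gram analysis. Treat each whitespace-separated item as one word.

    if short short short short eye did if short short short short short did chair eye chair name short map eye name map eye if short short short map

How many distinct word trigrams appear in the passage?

20

29 tokens → 27 trigram windows in total.
Repeated trigrams (each contributes count−1 duplicates):
  short short short: 6
  if short short: 3
7 duplicate windows → 27 − 7 = 20 distinct.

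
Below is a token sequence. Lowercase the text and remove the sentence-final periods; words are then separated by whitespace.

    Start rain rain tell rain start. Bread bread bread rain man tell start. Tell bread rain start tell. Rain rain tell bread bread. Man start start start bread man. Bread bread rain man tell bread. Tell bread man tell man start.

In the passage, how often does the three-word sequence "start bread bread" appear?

1

Scanning the 39 overlapping trigram windows for "start bread bread":
  position 6–8: start bread bread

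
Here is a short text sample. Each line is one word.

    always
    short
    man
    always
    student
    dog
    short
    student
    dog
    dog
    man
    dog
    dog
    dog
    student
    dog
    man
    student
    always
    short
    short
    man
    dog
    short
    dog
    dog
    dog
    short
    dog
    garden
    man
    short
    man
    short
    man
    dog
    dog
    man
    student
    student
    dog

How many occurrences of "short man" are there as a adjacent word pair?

Scanning the 40 overlapping bigram windows for "short man":
  position 2–3: short man
  position 21–22: short man
  position 32–33: short man
  position 34–35: short man

4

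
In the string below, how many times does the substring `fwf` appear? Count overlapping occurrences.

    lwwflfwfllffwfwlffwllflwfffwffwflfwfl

Sliding a length-3 window over the 37 characters (35 positions):
  position 6–8: fwf
  position 12–14: fwf
  position 27–29: fwf
  position 30–32: fwf
  position 34–36: fwf

5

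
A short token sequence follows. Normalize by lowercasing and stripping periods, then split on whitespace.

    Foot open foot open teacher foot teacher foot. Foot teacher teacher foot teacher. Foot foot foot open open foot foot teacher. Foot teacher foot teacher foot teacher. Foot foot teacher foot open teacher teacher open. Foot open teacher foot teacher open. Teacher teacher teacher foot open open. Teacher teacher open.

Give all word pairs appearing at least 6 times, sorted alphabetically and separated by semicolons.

foot open; foot teacher; teacher foot

Bigram counts meeting the condition (at least 6 times):
  foot open: 6
  foot teacher: 9
  teacher foot: 11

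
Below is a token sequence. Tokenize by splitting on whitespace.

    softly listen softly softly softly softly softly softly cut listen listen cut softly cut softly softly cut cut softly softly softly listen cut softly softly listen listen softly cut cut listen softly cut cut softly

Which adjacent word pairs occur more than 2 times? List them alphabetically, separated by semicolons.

cut cut; cut softly; listen softly; softly cut; softly listen; softly softly

Bigram counts meeting the condition (more than 2 times):
  cut cut: 3
  cut softly: 5
  listen softly: 3
  softly cut: 5
  softly listen: 3
  softly softly: 9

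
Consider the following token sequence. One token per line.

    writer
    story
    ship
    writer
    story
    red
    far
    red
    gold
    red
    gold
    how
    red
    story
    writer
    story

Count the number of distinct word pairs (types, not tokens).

16 tokens → 15 bigram windows in total.
Repeated bigrams (each contributes count−1 duplicates):
  writer story: 3
  red gold: 2
3 duplicate windows → 15 − 3 = 12 distinct.

12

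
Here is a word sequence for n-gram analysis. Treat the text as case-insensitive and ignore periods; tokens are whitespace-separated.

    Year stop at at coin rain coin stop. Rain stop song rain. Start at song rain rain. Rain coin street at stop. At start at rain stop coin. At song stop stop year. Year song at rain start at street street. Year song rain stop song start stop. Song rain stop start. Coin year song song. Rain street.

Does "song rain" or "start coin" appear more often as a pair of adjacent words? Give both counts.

"song rain": 5 occurrences
"start coin": 1 occurrence

"song rain" (5 vs 1)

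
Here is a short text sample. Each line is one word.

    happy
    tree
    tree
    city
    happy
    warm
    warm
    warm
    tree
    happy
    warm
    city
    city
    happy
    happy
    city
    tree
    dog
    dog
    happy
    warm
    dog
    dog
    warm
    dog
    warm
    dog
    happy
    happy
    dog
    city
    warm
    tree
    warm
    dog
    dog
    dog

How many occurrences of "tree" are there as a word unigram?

Scanning the 37 tokens for "tree":
  position 2: tree
  position 3: tree
  position 9: tree
  position 17: tree
  position 33: tree

5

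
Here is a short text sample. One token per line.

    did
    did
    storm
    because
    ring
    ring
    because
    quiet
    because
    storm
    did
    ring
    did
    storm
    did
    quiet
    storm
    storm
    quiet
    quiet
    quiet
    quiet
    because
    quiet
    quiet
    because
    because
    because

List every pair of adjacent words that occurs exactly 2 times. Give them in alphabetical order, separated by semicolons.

Bigram counts meeting the condition (exactly 2 times):
  because because: 2
  because quiet: 2
  did storm: 2
  storm did: 2

because because; because quiet; did storm; storm did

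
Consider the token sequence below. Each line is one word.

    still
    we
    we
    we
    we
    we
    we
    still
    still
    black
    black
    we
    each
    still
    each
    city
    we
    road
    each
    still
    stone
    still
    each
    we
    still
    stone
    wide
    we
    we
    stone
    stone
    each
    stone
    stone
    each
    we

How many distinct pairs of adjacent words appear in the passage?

23

36 tokens → 35 bigram windows in total.
Repeated bigrams (each contributes count−1 duplicates):
  we we: 6
  each still: 2
  each we: 2
  still each: 2
  still stone: 2
  stone each: 2
  stone stone: 2
  we still: 2
12 duplicate windows → 35 − 12 = 23 distinct.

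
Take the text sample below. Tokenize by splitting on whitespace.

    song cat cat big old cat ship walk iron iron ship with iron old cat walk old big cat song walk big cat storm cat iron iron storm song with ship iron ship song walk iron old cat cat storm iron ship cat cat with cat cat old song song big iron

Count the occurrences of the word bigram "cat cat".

Scanning the 51 overlapping bigram windows for "cat cat":
  position 2–3: cat cat
  position 38–39: cat cat
  position 43–44: cat cat
  position 46–47: cat cat

4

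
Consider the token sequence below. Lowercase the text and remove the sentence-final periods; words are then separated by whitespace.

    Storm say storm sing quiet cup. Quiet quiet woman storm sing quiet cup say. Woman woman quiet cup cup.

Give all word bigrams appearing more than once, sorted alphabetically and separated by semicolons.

Bigram counts meeting the condition (more than once):
  quiet cup: 3
  sing quiet: 2
  storm sing: 2

quiet cup; sing quiet; storm sing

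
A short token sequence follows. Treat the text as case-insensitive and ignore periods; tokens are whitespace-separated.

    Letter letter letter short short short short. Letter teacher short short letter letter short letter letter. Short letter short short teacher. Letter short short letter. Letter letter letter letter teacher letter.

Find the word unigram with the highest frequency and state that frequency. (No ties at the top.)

Unigram frequencies (highest first):
  letter: 16
  short: 12
  teacher: 3

"letter", 16 times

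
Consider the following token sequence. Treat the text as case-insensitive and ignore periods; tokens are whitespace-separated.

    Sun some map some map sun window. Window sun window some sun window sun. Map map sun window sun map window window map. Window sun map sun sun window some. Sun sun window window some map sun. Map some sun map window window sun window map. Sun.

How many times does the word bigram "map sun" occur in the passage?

Scanning the 46 overlapping bigram windows for "map sun":
  position 5–6: map sun
  position 16–17: map sun
  position 26–27: map sun
  position 36–37: map sun
  position 46–47: map sun

5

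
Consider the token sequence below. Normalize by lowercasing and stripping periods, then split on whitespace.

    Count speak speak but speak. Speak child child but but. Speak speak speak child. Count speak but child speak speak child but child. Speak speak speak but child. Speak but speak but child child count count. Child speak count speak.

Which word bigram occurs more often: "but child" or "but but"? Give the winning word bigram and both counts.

"but child" (4 vs 1)

"but child": 4 occurrences
"but but": 1 occurrence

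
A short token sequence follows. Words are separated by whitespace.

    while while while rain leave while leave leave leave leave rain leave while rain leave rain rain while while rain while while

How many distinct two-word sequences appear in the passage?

22 tokens → 21 bigram windows in total.
Repeated bigrams (each contributes count−1 duplicates):
  while while: 4
  leave leave: 3
  rain leave: 3
  while rain: 3
  leave rain: 2
  leave while: 2
  rain while: 2
12 duplicate windows → 21 − 12 = 9 distinct.

9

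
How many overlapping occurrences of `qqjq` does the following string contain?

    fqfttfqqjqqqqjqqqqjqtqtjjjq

3

Sliding a length-4 window over the 27 characters (24 positions):
  position 7–10: qqjq
  position 12–15: qqjq
  position 17–20: qqjq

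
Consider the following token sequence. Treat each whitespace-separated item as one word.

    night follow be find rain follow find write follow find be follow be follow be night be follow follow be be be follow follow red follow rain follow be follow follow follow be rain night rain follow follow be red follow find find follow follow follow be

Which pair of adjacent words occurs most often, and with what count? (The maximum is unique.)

"follow be", 8 times

Bigram frequencies (highest first):
  follow be: 8
  follow follow: 7
  be follow: 5
  rain follow: 3
  follow find: 3
  be be: 2
  … (17 more, each ≤ 2)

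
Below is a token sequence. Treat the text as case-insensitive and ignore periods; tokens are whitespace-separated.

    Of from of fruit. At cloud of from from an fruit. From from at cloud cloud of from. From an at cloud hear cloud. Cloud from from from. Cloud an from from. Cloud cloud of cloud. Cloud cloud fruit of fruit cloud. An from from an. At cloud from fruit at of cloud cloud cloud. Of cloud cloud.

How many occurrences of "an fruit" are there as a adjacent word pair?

1

Scanning the 57 overlapping bigram windows for "an fruit":
  position 10–11: an fruit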